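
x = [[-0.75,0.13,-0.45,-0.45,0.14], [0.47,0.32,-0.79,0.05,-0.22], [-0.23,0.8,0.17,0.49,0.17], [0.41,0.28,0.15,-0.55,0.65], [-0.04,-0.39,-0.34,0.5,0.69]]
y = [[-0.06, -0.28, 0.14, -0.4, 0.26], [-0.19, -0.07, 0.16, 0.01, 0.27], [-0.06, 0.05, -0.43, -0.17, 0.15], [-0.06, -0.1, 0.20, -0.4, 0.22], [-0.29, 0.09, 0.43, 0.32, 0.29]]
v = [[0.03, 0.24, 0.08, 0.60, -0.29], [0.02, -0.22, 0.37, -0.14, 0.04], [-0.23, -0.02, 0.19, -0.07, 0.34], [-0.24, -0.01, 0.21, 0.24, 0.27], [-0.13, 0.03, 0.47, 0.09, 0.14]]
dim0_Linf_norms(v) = [0.24, 0.24, 0.47, 0.6, 0.34]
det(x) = 0.99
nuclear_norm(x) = 4.99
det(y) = -0.00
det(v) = -0.00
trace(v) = 0.38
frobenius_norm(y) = 1.20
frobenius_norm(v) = 1.19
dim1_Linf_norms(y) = [0.4, 0.27, 0.43, 0.4, 0.43]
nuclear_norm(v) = 2.12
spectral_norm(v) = 0.82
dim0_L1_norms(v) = [0.65, 0.52, 1.32, 1.14, 1.08]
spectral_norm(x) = 1.01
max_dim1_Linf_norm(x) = 0.8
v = x @ y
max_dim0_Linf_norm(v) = 0.6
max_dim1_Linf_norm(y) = 0.43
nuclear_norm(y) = 2.13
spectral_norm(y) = 0.83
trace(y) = -0.67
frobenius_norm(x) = 2.23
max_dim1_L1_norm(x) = 2.04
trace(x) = -0.12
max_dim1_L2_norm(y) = 0.68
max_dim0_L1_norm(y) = 1.36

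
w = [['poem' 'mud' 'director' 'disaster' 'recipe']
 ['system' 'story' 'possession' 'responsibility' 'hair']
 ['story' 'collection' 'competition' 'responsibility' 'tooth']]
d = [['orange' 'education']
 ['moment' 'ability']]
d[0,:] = ['orange', 'education']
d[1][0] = 'moment'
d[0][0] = 'orange'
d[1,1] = 'ability'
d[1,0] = 'moment'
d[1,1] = 'ability'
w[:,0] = ['poem', 'system', 'story']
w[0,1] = 'mud'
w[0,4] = 'recipe'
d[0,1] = 'education'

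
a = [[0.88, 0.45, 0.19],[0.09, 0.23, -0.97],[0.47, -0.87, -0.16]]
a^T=[[0.88,0.09,0.47], [0.45,0.23,-0.87], [0.19,-0.97,-0.16]]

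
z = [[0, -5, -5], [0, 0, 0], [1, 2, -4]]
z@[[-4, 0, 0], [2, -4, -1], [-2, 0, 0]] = [[0, 20, 5], [0, 0, 0], [8, -8, -2]]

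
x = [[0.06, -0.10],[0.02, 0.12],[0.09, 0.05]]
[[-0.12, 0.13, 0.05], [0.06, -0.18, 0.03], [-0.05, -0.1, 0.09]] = x @ [[-0.91,-0.26,0.93], [0.63,-1.48,0.06]]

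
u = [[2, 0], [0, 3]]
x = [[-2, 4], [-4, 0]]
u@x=[[-4, 8], [-12, 0]]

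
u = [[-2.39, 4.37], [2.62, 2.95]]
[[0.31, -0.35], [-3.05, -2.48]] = u @ [[-0.77, -0.53], [-0.35, -0.37]]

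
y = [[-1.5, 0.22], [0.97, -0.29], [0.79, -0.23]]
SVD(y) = [[-0.76, -0.65],[0.51, -0.61],[0.41, -0.45]] @ diag([1.995167127886384, 0.14038565383114157]) @ [[0.98, -0.2], [0.20, 0.98]]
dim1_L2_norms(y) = [1.52, 1.01, 0.82]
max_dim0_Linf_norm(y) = 1.5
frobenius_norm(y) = 2.00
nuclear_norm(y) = 2.14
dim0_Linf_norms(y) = [1.5, 0.29]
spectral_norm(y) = 2.00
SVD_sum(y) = [[-1.48, 0.31], [0.99, -0.21], [0.80, -0.17]] + [[-0.02, -0.09], [-0.02, -0.08], [-0.01, -0.06]]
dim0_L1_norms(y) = [3.26, 0.74]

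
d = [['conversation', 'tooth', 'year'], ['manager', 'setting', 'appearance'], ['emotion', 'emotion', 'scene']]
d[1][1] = 'setting'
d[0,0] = 'conversation'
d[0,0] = 'conversation'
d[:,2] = ['year', 'appearance', 'scene']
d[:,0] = ['conversation', 'manager', 'emotion']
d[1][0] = 'manager'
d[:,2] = ['year', 'appearance', 'scene']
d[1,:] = ['manager', 'setting', 'appearance']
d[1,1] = 'setting'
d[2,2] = 'scene'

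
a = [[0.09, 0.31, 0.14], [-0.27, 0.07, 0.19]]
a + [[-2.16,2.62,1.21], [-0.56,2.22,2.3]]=[[-2.07, 2.93, 1.35], [-0.83, 2.29, 2.49]]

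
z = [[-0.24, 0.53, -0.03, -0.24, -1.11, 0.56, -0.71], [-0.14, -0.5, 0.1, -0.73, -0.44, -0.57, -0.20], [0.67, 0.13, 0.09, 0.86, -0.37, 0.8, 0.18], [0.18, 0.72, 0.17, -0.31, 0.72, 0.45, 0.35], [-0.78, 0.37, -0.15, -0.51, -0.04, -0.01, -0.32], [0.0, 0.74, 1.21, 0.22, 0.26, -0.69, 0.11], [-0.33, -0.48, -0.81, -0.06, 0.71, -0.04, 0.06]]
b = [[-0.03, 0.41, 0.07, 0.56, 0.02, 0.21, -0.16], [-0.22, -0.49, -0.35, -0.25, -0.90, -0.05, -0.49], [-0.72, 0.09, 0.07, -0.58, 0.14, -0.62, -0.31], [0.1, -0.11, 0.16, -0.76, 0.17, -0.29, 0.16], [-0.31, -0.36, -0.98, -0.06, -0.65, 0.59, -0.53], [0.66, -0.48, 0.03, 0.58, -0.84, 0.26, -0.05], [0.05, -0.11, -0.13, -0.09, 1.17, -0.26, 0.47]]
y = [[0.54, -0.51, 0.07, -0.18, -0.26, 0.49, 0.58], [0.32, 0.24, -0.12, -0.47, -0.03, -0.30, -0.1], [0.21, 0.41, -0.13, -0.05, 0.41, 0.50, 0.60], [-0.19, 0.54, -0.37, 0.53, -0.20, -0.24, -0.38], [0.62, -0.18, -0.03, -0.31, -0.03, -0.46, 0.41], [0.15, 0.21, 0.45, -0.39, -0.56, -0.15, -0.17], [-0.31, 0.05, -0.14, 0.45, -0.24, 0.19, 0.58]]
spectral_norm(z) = 1.95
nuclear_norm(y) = 5.80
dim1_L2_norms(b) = [0.75, 1.24, 1.17, 0.87, 1.5, 1.33, 1.3]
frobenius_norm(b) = 3.15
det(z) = -0.04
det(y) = -0.08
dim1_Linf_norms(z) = [1.11, 0.73, 0.86, 0.72, 0.78, 1.21, 0.81]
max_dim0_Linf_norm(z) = 1.21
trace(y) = 1.58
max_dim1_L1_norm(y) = 2.63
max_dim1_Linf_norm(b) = 1.17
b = y @ z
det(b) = 0.00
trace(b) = -1.13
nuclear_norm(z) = 7.77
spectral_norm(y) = 1.54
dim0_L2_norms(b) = [1.05, 0.89, 1.07, 1.28, 1.83, 1.0, 0.94]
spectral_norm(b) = 2.25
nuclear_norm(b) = 6.45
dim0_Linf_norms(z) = [0.78, 0.74, 1.21, 0.86, 1.11, 0.8, 0.71]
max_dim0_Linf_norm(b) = 1.17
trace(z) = -1.63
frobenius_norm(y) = 2.48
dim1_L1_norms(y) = [2.63, 1.58, 2.31, 2.45, 2.04, 2.08, 1.96]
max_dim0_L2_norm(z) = 1.63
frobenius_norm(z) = 3.55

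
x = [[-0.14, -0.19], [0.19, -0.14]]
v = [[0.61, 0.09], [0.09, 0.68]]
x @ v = [[-0.10, -0.14], [0.1, -0.08]]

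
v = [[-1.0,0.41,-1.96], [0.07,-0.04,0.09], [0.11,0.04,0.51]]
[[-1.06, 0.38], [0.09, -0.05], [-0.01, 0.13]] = v @ [[0.31, -0.57],[-1.63, 0.97],[0.04, 0.3]]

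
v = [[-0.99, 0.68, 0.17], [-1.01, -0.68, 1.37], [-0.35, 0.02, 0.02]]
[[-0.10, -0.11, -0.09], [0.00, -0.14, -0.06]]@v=[[0.24, 0.00, -0.17], [0.16, 0.09, -0.19]]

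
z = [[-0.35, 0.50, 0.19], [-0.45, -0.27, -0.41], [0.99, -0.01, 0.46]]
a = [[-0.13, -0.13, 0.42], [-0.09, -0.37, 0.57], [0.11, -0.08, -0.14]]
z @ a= [[0.02, -0.15, 0.11], [0.04, 0.19, -0.29], [-0.08, -0.16, 0.35]]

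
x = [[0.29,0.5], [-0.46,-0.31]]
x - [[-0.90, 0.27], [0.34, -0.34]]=[[1.19, 0.23], [-0.8, 0.03]]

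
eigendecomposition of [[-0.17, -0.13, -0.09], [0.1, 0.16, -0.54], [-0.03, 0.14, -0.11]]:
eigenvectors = [[0.97+0.00j, 0.15-0.34j, 0.15+0.34j], [0.07+0.00j, -0.84+0.00j, -0.84-0.00j], [(0.22+0j), (-0.16+0.36j), -0.16-0.36j]]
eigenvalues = [(-0.2+0j), (0.04+0.27j), (0.04-0.27j)]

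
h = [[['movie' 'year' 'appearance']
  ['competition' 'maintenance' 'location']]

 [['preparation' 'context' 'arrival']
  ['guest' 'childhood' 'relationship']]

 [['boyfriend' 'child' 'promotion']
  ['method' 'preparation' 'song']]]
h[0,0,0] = 'movie'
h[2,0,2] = 'promotion'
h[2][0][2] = 'promotion'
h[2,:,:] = [['boyfriend', 'child', 'promotion'], ['method', 'preparation', 'song']]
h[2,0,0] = 'boyfriend'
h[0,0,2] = 'appearance'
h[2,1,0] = 'method'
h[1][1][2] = 'relationship'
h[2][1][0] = 'method'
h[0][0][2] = 'appearance'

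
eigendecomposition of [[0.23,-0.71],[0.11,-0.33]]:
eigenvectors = [[0.94, 0.92], [0.35, 0.39]]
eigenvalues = [-0.03, -0.07]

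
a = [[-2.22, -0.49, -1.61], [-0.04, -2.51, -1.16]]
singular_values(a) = [3.3, 2.13]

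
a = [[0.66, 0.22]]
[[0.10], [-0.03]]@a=[[0.07, 0.02], [-0.02, -0.01]]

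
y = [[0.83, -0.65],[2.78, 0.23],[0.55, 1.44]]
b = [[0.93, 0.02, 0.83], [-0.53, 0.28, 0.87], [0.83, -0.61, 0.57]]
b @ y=[[1.28, 0.6],  [0.82, 1.66],  [-0.69, 0.14]]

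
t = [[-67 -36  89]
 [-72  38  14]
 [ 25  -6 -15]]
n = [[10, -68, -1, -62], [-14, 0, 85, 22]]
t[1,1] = 38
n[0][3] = -62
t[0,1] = -36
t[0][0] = -67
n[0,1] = -68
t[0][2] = 89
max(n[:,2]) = 85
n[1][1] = 0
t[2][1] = -6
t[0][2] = 89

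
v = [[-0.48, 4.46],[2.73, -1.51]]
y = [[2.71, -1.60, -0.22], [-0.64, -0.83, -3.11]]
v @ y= [[-4.16, -2.93, -13.76], [8.36, -3.11, 4.1]]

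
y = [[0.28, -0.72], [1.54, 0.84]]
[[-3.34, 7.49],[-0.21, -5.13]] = y @ [[-2.20, 1.93], [3.78, -9.65]]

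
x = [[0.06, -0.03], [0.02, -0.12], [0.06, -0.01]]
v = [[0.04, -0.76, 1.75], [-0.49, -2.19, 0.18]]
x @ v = [[0.02, 0.02, 0.1],[0.06, 0.25, 0.01],[0.01, -0.02, 0.10]]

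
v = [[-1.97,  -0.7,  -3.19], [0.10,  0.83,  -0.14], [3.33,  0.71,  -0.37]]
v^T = [[-1.97, 0.10, 3.33], [-0.7, 0.83, 0.71], [-3.19, -0.14, -0.37]]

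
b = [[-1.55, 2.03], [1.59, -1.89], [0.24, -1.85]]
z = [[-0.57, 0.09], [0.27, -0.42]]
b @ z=[[1.43, -0.99], [-1.42, 0.94], [-0.64, 0.8]]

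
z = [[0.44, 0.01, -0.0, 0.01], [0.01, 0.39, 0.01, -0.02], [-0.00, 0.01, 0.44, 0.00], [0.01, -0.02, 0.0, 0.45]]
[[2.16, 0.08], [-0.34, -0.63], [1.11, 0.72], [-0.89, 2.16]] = z@[[4.98, 0.11], [-1.18, -1.41], [2.54, 1.66], [-2.13, 4.73]]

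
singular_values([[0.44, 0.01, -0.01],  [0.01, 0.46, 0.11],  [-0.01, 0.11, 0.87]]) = [0.9, 0.45, 0.42]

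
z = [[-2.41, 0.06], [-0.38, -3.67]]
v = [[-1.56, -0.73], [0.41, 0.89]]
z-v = [[-0.85, 0.79], [-0.79, -4.56]]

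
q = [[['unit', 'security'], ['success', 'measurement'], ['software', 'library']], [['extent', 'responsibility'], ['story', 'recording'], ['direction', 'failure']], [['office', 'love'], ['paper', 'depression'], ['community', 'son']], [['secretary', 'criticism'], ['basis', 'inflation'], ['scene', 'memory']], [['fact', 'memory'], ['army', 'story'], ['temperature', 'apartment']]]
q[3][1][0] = 'basis'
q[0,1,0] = 'success'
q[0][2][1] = 'library'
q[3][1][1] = 'inflation'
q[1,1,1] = 'recording'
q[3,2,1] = 'memory'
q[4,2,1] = 'apartment'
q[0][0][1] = 'security'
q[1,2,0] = 'direction'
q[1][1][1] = 'recording'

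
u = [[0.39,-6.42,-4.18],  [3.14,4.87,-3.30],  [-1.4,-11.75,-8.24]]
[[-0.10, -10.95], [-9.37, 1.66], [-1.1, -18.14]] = u @ [[0.02, -1.03], [-0.94, 1.33], [1.47, 0.48]]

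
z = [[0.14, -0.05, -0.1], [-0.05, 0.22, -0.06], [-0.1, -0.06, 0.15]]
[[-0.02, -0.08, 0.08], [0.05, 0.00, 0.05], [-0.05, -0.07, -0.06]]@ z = [[-0.01,-0.02,0.02], [0.00,-0.01,0.0], [0.0,-0.01,0.0]]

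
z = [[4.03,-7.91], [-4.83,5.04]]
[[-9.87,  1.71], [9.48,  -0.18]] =z @ [[-1.41, -0.40],[0.53, -0.42]]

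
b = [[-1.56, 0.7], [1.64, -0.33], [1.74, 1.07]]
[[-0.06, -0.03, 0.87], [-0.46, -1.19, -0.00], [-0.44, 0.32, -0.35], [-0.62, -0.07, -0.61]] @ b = [[1.56, 0.90],[-1.23, 0.07],[0.60, -0.79],[-0.21, -1.06]]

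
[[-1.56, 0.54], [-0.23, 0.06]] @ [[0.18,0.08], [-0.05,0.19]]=[[-0.31, -0.02], [-0.04, -0.01]]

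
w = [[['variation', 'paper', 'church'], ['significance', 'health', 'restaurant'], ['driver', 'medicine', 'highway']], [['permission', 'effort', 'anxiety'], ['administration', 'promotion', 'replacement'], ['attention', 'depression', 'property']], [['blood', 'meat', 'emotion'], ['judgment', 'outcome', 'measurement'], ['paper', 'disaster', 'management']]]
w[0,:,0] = ['variation', 'significance', 'driver']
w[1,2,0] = 'attention'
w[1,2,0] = 'attention'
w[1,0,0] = 'permission'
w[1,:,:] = [['permission', 'effort', 'anxiety'], ['administration', 'promotion', 'replacement'], ['attention', 'depression', 'property']]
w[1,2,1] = 'depression'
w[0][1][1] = 'health'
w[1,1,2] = 'replacement'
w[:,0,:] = [['variation', 'paper', 'church'], ['permission', 'effort', 'anxiety'], ['blood', 'meat', 'emotion']]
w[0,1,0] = 'significance'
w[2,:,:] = [['blood', 'meat', 'emotion'], ['judgment', 'outcome', 'measurement'], ['paper', 'disaster', 'management']]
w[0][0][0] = 'variation'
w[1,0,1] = 'effort'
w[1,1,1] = 'promotion'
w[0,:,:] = [['variation', 'paper', 'church'], ['significance', 'health', 'restaurant'], ['driver', 'medicine', 'highway']]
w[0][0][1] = 'paper'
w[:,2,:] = [['driver', 'medicine', 'highway'], ['attention', 'depression', 'property'], ['paper', 'disaster', 'management']]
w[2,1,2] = 'measurement'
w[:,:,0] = [['variation', 'significance', 'driver'], ['permission', 'administration', 'attention'], ['blood', 'judgment', 'paper']]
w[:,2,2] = ['highway', 'property', 'management']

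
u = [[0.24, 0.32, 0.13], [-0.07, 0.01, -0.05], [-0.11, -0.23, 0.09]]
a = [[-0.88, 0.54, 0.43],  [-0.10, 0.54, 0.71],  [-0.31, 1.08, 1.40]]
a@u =[[-0.3, -0.38, -0.1], [-0.14, -0.19, 0.02], [-0.3, -0.41, 0.03]]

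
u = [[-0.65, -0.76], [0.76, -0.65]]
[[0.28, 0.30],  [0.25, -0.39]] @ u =[[0.05, -0.41],[-0.46, 0.06]]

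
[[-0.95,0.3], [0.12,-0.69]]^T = [[-0.95, 0.12], [0.30, -0.69]]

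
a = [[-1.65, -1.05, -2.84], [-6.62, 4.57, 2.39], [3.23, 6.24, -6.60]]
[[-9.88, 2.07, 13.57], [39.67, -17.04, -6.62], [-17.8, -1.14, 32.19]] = a@[[-2.65, 1.16, -0.41], [2.75, -1.63, 0.41], [4.00, -0.80, -4.69]]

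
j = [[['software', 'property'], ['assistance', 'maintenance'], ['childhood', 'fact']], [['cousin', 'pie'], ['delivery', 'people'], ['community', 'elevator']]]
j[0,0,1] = 'property'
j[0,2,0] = 'childhood'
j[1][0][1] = 'pie'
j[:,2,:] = [['childhood', 'fact'], ['community', 'elevator']]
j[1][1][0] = 'delivery'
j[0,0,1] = 'property'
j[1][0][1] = 'pie'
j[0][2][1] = 'fact'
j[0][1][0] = 'assistance'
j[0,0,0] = 'software'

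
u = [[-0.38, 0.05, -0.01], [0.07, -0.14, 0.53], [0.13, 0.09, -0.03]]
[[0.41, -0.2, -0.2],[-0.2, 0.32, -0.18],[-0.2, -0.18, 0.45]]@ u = [[-0.20, 0.03, -0.10], [0.08, -0.07, 0.18], [0.12, 0.06, -0.11]]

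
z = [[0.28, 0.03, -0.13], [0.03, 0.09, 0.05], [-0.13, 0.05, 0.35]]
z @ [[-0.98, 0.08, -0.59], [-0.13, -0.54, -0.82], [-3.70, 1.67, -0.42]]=[[0.2,-0.21,-0.14], [-0.23,0.04,-0.11], [-1.17,0.55,-0.11]]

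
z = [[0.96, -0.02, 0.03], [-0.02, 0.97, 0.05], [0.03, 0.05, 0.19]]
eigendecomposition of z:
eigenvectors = [[0.04, 0.81, -0.59], [0.06, 0.58, 0.81], [-1.0, 0.07, 0.03]]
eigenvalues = [0.19, 0.95, 0.99]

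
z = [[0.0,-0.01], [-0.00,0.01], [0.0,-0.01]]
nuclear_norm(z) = 0.02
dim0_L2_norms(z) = [0.0, 0.02]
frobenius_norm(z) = 0.02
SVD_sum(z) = [[0.0, -0.01], [0.00, 0.01], [0.00, -0.01]] + [[0.0,  0.0], [0.00,  0.0], [-0.0,  0.0]]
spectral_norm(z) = 0.02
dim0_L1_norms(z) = [0.0, 0.03]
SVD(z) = [[0.58, -0.82], [-0.58, -0.41], [0.58, 0.41]] @ diag([0.017320508075688773, 0.0]) @ [[-0.0, -1.0], [-1.00, -0.00]]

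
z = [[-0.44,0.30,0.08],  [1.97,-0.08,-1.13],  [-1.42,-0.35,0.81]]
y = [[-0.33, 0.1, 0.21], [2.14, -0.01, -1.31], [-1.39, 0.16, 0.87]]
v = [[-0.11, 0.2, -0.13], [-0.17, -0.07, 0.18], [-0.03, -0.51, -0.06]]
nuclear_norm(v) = 0.98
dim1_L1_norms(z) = [0.82, 3.18, 2.58]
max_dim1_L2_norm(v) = 0.51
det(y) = -0.00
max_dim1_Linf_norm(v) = 0.51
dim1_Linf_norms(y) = [0.33, 2.14, 1.39]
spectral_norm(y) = 3.02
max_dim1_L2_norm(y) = 2.51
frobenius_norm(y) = 3.03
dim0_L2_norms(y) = [2.57, 0.19, 1.59]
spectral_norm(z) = 2.83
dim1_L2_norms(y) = [0.4, 2.51, 1.65]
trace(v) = -0.24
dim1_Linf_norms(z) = [0.44, 1.97, 1.42]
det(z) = 0.14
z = y + v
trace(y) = 0.53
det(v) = -0.02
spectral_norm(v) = 0.55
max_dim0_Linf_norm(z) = 1.97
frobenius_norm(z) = 2.87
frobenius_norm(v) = 0.63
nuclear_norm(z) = 3.41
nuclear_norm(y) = 3.18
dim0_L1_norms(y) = [3.86, 0.27, 2.39]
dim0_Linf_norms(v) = [0.17, 0.51, 0.18]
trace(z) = 0.29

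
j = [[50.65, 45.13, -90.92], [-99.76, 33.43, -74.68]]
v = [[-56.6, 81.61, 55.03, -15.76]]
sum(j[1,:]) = -141.01000000000002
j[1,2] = -74.68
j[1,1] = 33.43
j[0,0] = 50.65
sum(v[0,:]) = 64.27999999999999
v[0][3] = -15.76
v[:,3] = [-15.76]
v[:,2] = [55.03]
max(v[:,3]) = -15.76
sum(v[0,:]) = 64.27999999999999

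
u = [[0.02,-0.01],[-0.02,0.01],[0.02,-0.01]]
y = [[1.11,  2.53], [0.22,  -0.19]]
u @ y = [[0.02, 0.05],[-0.02, -0.05],[0.02, 0.05]]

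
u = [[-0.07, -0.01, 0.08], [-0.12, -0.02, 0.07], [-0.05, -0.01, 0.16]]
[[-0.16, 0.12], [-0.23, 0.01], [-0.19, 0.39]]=u @ [[1.0, 1.68], [2.8, 0.07], [-0.72, 2.98]]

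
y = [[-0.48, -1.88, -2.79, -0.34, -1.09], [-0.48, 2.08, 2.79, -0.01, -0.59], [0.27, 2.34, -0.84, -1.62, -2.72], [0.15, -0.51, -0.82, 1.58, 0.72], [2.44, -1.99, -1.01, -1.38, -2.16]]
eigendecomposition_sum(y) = [[(0.34+0j), (-1.56+0j), -1.07+0.00j, 0.28-0.00j, 0.52-0.00j], [-0.54-0.00j, (2.52-0j), 1.72+0.00j, -0.45+0.00j, (-0.84+0j)], [(-0.42-0j), 1.94-0.00j, 1.32+0.00j, (-0.35+0j), -0.65+0.00j], [0.27+0.00j, -1.24+0.00j, -0.85+0.00j, 0.22-0.00j, 0.42-0.00j], [0.28+0.00j, -1.30+0.00j, -0.89+0.00j, 0.23-0.00j, 0.43-0.00j]] + [[-0.24+1.29j, (-0.01+0.03j), -0.98-0.13j, (-0.4-0.56j), (-0.81-1.16j)], [(0.29-0.44j), 0.01-0.01j, 0.34+0.20j, 0.06+0.27j, 0.12+0.56j], [0.12+1.23j, 0.03j, (-0.92+0.14j), (-0.51-0.4j), -1.03-0.83j], [(-0.17-0.01j), -0.00-0.00j, (-0-0.13j), 0.07-0.06j, (0.14-0.12j)], [1.35+0.35j, 0.03+0.01j, -0.22+1.03j, -0.63+0.38j, -1.29+0.77j]] + [[-0.24-1.29j, (-0.01-0.03j), -0.98+0.13j, -0.40+0.56j, (-0.81+1.16j)], [0.29+0.44j, 0.01+0.01j, (0.34-0.2j), 0.06-0.27j, (0.12-0.56j)], [0.12-1.23j, 0.00-0.03j, -0.92-0.14j, (-0.51+0.4j), -1.03+0.83j], [(-0.17+0.01j), -0.00+0.00j, (-0+0.13j), 0.07+0.06j, (0.14+0.12j)], [(1.35-0.35j), (0.03-0.01j), -0.22-1.03j, (-0.63-0.38j), (-1.29-0.77j)]] + [[(-0.34-0j),(-0.34-0j),(0.23+0j),0.09+0.00j,0.00+0.00j],[(-0.52-0j),-0.53-0.00j,0.36+0.00j,0.15+0.00j,0.01+0.00j],[(0.45+0j),0.45+0.00j,(-0.31-0j),(-0.13-0j),(-0.01-0j)],[0.19+0.00j,(0.19+0j),-0.13-0.00j,-0.05-0.00j,-0.00-0.00j],[(-0.53-0j),-0.54-0.00j,0.37+0.00j,(0.15+0j),(0.01+0j)]] + [[0.00-0.00j, 0.04-0.00j, 0.01+0.00j, (0.09+0j), 0.00+0.00j], [0.00-0.00j, 0.07-0.00j, 0.02+0.00j, (0.17+0j), 0.00+0.00j], [-0.00+0.00j, (-0.06+0j), -0.02-0.00j, (-0.13-0j), -0.00-0.00j], [0.03-0.00j, (0.55-0j), (0.16+0j), (1.28+0j), (0.04+0j)], [(-0.01+0j), -0.21+0.00j, -0.06-0.00j, (-0.5-0j), (-0.01-0j)]]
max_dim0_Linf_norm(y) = 2.79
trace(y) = 0.18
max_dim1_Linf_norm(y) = 2.79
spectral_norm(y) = 5.65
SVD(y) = [[0.58, 0.08, -0.47, 0.42, 0.51], [-0.54, -0.35, 0.21, 0.16, 0.72], [0.08, -0.81, -0.47, -0.32, -0.13], [0.06, 0.34, -0.13, -0.82, 0.43], [0.61, -0.32, 0.71, -0.13, 0.12]] @ diag([5.648667035750759, 4.682622355340506, 2.654369027051095, 1.2684056346391885, 0.8962593434578505]) @ [[0.26, -0.57, -0.68, -0.19, -0.32], [-0.17, -0.50, -0.11, 0.48, 0.69], [0.64, -0.43, 0.63, -0.1, 0.02], [-0.63, -0.42, 0.27, -0.59, -0.00], [-0.3, -0.26, 0.24, 0.61, -0.65]]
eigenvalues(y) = [(4.84+0j), (-2.38+2.13j), (-2.38-2.13j), (-1.22+0j), (1.32+0j)]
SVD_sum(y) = [[0.86, -1.88, -2.22, -0.61, -1.04], [-0.8, 1.74, 2.06, 0.57, 0.97], [0.12, -0.27, -0.32, -0.09, -0.15], [0.1, -0.21, -0.25, -0.07, -0.12], [0.90, -1.97, -2.33, -0.64, -1.09]] + [[-0.07, -0.20, -0.04, 0.19, 0.27], [0.29, 0.82, 0.18, -0.8, -1.15], [0.66, 1.88, 0.40, -1.82, -2.62], [-0.27, -0.78, -0.17, 0.76, 1.09], [0.26, 0.74, 0.16, -0.72, -1.03]] + [[-0.8, 0.53, -0.78, 0.12, -0.02],[0.35, -0.23, 0.34, -0.05, 0.01],[-0.80, 0.53, -0.78, 0.12, -0.02],[-0.22, 0.15, -0.21, 0.03, -0.01],[1.21, -0.8, 1.18, -0.18, 0.04]] + [[-0.34, -0.22, 0.14, -0.32, -0.0], [-0.13, -0.08, 0.05, -0.12, -0.00], [0.26, 0.17, -0.11, 0.24, 0.0], [0.66, 0.44, -0.28, 0.62, 0.0], [0.1, 0.07, -0.04, 0.10, 0.00]] + [[-0.14, -0.12, 0.11, 0.28, -0.30],  [-0.19, -0.17, 0.16, 0.39, -0.42],  [0.03, 0.03, -0.03, -0.07, 0.08],  [-0.11, -0.10, 0.09, 0.24, -0.25],  [-0.03, -0.03, 0.03, 0.07, -0.07]]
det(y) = -79.82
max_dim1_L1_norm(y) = 8.98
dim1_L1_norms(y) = [6.58, 5.95, 7.79, 3.78, 8.98]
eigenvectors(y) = [[(0.39+0j), (-0.04-0.56j), (-0.04+0.56j), -0.35+0.00j, (0.06+0j)],[-0.63+0.00j, (-0.07+0.21j), -0.07-0.21j, -0.55+0.00j, (0.12+0j)],[-0.49+0.00j, (-0.18-0.49j), (-0.18+0.49j), (0.47+0j), (-0.09+0j)],[0.31+0.00j, (0.07-0.01j), (0.07+0.01j), 0.20+0.00j, (0.92+0j)],[0.33+0.00j, (-0.6+0j), -0.60-0.00j, -0.56+0.00j, -0.36+0.00j]]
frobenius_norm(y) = 7.96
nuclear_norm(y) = 15.15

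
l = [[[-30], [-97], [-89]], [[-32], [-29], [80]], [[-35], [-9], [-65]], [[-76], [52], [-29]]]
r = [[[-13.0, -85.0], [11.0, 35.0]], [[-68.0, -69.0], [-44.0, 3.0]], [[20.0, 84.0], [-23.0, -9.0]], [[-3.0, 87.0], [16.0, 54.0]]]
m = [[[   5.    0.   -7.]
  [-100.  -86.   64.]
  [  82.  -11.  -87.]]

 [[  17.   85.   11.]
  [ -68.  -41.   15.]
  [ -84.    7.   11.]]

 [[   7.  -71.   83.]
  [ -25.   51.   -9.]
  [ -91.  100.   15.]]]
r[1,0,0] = -68.0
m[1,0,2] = 11.0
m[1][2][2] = 11.0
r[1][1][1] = 3.0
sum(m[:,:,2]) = 96.0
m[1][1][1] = -41.0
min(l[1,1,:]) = -29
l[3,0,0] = -76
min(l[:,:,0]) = -97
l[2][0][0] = -35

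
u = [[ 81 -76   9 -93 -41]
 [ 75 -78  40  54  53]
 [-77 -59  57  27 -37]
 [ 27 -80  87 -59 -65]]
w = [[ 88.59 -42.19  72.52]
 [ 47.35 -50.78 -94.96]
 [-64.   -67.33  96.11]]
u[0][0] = 81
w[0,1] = -42.19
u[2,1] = -59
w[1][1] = -50.78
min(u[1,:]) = -78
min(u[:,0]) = -77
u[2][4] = -37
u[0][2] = 9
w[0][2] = 72.52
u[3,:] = [27, -80, 87, -59, -65]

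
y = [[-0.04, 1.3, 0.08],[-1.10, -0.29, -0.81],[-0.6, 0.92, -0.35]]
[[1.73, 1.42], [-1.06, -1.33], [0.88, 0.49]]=y @[[-0.53, -0.19], [1.22, 0.99], [1.59, 1.54]]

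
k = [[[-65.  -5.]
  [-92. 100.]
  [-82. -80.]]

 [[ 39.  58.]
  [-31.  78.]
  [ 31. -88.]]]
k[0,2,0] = -82.0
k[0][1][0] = -92.0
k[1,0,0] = 39.0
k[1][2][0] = 31.0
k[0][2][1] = -80.0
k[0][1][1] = 100.0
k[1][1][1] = 78.0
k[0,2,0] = -82.0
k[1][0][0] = 39.0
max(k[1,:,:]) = 78.0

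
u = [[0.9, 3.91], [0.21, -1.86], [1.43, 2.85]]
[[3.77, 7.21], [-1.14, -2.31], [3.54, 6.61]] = u@ [[1.02, 1.75], [0.73, 1.44]]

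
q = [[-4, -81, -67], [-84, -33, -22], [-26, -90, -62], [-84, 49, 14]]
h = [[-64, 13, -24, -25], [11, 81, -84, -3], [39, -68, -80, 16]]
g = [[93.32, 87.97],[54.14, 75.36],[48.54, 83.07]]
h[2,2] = -80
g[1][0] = 54.14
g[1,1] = 75.36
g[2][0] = 48.54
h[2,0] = 39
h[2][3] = 16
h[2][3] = 16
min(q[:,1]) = -90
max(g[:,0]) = 93.32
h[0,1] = 13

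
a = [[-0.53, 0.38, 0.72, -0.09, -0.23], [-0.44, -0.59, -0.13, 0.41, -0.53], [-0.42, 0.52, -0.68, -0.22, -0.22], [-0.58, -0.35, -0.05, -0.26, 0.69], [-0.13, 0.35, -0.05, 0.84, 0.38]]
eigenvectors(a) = [[(0.23+0j), -0.10-0.54j, (-0.1+0.54j), (-0.22-0.35j), -0.22+0.35j], [0.05+0.00j, (0.58+0j), 0.58-0.00j, -0.39+0.10j, (-0.39-0.1j)], [(0.13+0j), (0.36-0.27j), 0.36+0.27j, 0.54+0.00j, 0.54-0.00j], [(-0.55+0j), (0.15+0.18j), 0.15-0.18j, 0.06-0.54j, (0.06+0.54j)], [(-0.79+0j), (-0.04-0.33j), -0.04+0.33j, -0.04+0.28j, -0.04-0.28j]]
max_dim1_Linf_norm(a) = 0.84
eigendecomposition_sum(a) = [[0.05+0.00j,(0.01+0j),(0.03-0j),-0.12-0.00j,-0.18+0.00j], [0.01+0.00j,0.00+0.00j,0.01-0.00j,-0.03-0.00j,-0.04+0.00j], [0.03+0.00j,(0.01+0j),(0.02-0j),-0.07-0.00j,(-0.11+0j)], [(-0.13-0j),-0.03+0.00j,-0.07+0.00j,0.31+0.00j,(0.44-0j)], [-0.18-0.00j,-0.04+0.00j,(-0.11+0j),(0.43+0j),(0.62-0j)]] + [[(-0.14+0.27j), (0.31+0.09j), (0.15+0.19j), (0.11-0.07j), -0.07+0.17j],[-0.25-0.19j, (-0.15+0.3j), (-0.23+0.12j), 0.06+0.13j, -0.16-0.11j],[(-0.24-0j), 0.04+0.26j, -0.09+0.18j, 0.09+0.05j, (-0.15+0.01j)],[(-0.01-0.13j), (-0.13+0.03j), -0.10-0.04j, (-0.02+0.05j), -0.01-0.08j],[(-0.09+0.16j), 0.18+0.07j, 0.08+0.12j, 0.07-0.04j, -0.05+0.10j]] + [[-0.14-0.27j, (0.31-0.09j), (0.15-0.19j), 0.11+0.07j, (-0.07-0.17j)], [(-0.25+0.19j), -0.15-0.30j, (-0.23-0.12j), (0.06-0.13j), (-0.16+0.11j)], [(-0.24+0j), 0.04-0.26j, (-0.09-0.18j), (0.09-0.05j), (-0.15-0.01j)], [-0.01+0.13j, (-0.13-0.03j), (-0.1+0.04j), -0.02-0.05j, (-0.01+0.08j)], [(-0.09-0.16j), 0.18-0.07j, (0.08-0.12j), 0.07+0.04j, (-0.05-0.1j)]] + [[-0.16+0.08j, -0.12-0.12j, (0.2+0.11j), (-0.09+0.21j), 0.05-0.11j], [(0.03+0.17j), -0.14+0.08j, 0.16-0.15j, 0.16+0.15j, (-0.09-0.08j)], [(0.02-0.23j), 0.21-0.05j, -0.26+0.14j, -0.17-0.24j, (0.09+0.13j)], [-0.22-0.04j, (-0.03-0.22j), 0.11+0.27j, (-0.26+0.14j), 0.13-0.08j], [0.12+0.02j, 0.01+0.11j, -0.05-0.14j, (0.14-0.07j), -0.07+0.04j]] + [[(-0.16-0.08j),-0.12+0.12j,(0.2-0.11j),(-0.09-0.21j),(0.05+0.11j)], [0.03-0.17j,(-0.14-0.08j),0.16+0.15j,(0.16-0.15j),(-0.09+0.08j)], [0.02+0.23j,(0.21+0.05j),(-0.26-0.14j),-0.17+0.24j,0.09-0.13j], [(-0.22+0.04j),-0.03+0.22j,0.11-0.27j,-0.26-0.14j,(0.13+0.08j)], [0.12-0.02j,0.01-0.11j,(-0.05+0.14j),0.14+0.07j,(-0.07-0.04j)]]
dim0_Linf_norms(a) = [0.58, 0.59, 0.72, 0.84, 0.69]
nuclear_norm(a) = 5.01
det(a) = 1.01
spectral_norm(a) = 1.01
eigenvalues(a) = [(1+0j), (-0.45+0.89j), (-0.45-0.89j), (-0.89+0.47j), (-0.89-0.47j)]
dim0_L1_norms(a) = [2.1, 2.19, 1.63, 1.82, 2.05]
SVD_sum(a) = [[-0.03, 0.10, -0.03, -0.07, 0.07],[0.17, -0.47, 0.16, 0.34, -0.34],[-0.14, 0.39, -0.13, -0.28, 0.28],[-0.09, 0.24, -0.08, -0.18, 0.18],[-0.01, 0.04, -0.01, -0.03, 0.03]] + [[-0.56, -0.11, 0.5, 0.01, 0.12], [-0.18, -0.03, 0.16, 0.0, 0.04], [0.18, 0.03, -0.16, -0.0, -0.04], [-0.4, -0.08, 0.35, 0.01, 0.09], [-0.06, -0.01, 0.06, 0.00, 0.01]] + [[-0.13, 0.31, -0.0, 0.16, -0.33], [-0.06, 0.14, -0.00, 0.07, -0.15], [-0.13, 0.32, -0.0, 0.16, -0.34], [0.16, -0.38, 0.00, -0.19, 0.41], [-0.07, 0.16, -0.0, 0.08, -0.18]] + [[0.19, 0.12, 0.24, -0.02, 0.02], [-0.37, -0.22, -0.45, 0.04, -0.05], [-0.33, -0.20, -0.40, 0.03, -0.04], [-0.26, -0.15, -0.31, 0.02, -0.03], [-0.0, -0.00, -0.00, 0.0, -0.0]] + [[-0.00,-0.04,0.02,-0.17,-0.11], [-0.0,-0.01,0.00,-0.04,-0.03], [-0.0,-0.03,0.01,-0.13,-0.08], [0.0,0.02,-0.01,0.08,0.05], [0.02,0.16,-0.09,0.78,0.52]]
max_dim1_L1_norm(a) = 2.1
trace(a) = -1.68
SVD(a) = [[-0.15, -0.76, -0.5, 0.33, -0.21], [0.70, -0.24, -0.23, -0.63, -0.05], [-0.59, 0.25, -0.51, -0.56, -0.16], [-0.37, -0.54, 0.61, -0.44, 0.1], [-0.05, -0.08, -0.26, -0.01, 0.96]] @ diag([1.0078053188637648, 1.0035130058694064, 1.0018200467017455, 0.9990621351113813, 0.995400186123175]) @ [[0.23, -0.66, 0.22, 0.48, -0.48],[0.73, 0.14, -0.65, -0.01, -0.16],[0.26, -0.62, 0.00, -0.32, 0.67],[0.59, 0.36, 0.72, -0.06, 0.07],[0.02, 0.17, -0.09, 0.82, 0.54]]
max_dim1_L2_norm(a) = 1.0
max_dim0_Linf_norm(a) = 0.84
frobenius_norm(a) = 2.24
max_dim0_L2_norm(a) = 1.0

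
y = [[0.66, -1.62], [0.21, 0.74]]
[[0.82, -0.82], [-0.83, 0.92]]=y @[[-0.89, 1.06], [-0.87, 0.94]]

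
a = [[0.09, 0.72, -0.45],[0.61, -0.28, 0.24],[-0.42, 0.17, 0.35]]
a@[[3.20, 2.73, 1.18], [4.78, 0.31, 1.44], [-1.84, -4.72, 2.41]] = [[4.56,2.59,0.06],[0.17,0.45,0.90],[-1.18,-2.75,0.59]]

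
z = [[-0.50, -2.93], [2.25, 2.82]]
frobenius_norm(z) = 4.67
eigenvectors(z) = [[0.75+0.00j, (0.75-0j)], [-0.43-0.50j, -0.43+0.50j]]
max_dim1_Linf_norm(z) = 2.93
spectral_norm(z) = 4.53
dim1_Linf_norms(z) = [2.93, 2.82]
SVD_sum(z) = [[-1.29, -2.52],[1.61, 3.15]] + [[0.79,-0.41], [0.64,-0.33]]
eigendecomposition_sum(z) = [[-0.25+1.47j, (-1.46+0.87j)], [(1.13-0.67j), 1.41+0.49j]] + [[(-0.25-1.47j), -1.46-0.87j],[(1.13+0.67j), 1.41-0.49j]]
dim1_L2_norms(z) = [2.97, 3.61]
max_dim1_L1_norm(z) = 5.07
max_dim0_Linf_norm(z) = 2.93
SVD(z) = [[-0.63, 0.78], [0.78, 0.63]] @ diag([4.532365722637258, 1.1434425898412373]) @ [[0.46,0.89], [0.89,-0.46]]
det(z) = 5.18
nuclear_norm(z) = 5.68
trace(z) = 2.32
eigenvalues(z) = [(1.16+1.96j), (1.16-1.96j)]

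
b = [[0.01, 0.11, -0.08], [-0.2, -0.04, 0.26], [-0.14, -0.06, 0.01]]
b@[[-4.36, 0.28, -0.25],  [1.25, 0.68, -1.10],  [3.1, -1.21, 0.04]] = [[-0.15, 0.17, -0.13],[1.63, -0.40, 0.1],[0.57, -0.09, 0.1]]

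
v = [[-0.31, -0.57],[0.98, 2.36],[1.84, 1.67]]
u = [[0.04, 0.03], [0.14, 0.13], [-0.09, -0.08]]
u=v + [[0.35, 0.6], [-0.84, -2.23], [-1.93, -1.75]]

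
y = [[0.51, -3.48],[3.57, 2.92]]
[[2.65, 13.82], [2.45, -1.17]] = y@ [[1.17, 2.61],[-0.59, -3.59]]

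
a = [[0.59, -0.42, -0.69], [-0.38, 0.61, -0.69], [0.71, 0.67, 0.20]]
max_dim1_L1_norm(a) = 1.7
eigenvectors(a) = [[0.70+0.00j, -0.01+0.51j, (-0.01-0.51j)], [-0.72+0.00j, (0.01+0.49j), (0.01-0.49j)], [(0.02+0j), 0.71+0.00j, 0.71-0.00j]]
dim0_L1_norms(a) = [1.68, 1.7, 1.58]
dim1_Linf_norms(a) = [0.69, 0.69, 0.71]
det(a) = 0.99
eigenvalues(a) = [(1+0j), (0.2+0.98j), (0.2-0.98j)]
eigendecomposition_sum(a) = [[0.49+0.00j, -0.50+0.00j, 0.01+0.00j], [-0.50-0.00j, 0.51-0.00j, (-0.01+0j)], [(0.01+0j), (-0.01+0j), 0j]] + [[0.05+0.25j, 0.04+0.25j, (-0.35+0.07j)], [(0.06+0.24j), (0.05+0.24j), (-0.34+0.08j)], [0.35-0.08j, 0.34-0.06j, 0.10+0.49j]] + [[(0.05-0.25j), 0.04-0.25j, (-0.35-0.07j)], [0.06-0.24j, 0.05-0.24j, (-0.34-0.08j)], [(0.35+0.08j), 0.34+0.06j, (0.1-0.49j)]]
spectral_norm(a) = 1.00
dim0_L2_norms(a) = [1.0, 1.0, 1.0]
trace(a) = 1.40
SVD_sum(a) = [[0.57, -0.62, -0.34],[-0.25, 0.28, 0.15],[-0.05, 0.06, 0.03]] + [[0.13, 0.12, -0.01],[0.14, 0.14, -0.01],[0.69, 0.67, -0.07]] + [[-0.11,0.08,-0.34], [-0.27,0.20,-0.82], [0.08,-0.06,0.23]]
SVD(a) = [[-0.91,0.18,0.37], [0.40,0.20,0.89], [0.09,0.96,-0.25]] @ diag([1.0012707635020488, 0.9965410125052858, 0.9952702490032359]) @ [[-0.63, 0.68, 0.37], [0.72, 0.69, -0.07], [-0.3, 0.22, -0.93]]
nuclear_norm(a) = 2.99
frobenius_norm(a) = 1.73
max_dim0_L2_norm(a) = 1.0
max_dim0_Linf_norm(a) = 0.71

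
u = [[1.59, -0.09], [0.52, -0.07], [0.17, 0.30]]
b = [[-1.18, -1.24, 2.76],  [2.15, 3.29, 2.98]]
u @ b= [[-2.07,-2.27,4.12], [-0.76,-0.88,1.23], [0.44,0.78,1.36]]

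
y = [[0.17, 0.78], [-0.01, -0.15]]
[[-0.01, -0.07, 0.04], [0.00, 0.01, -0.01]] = y@[[0.09, -0.01, -0.03],[-0.03, -0.09, 0.06]]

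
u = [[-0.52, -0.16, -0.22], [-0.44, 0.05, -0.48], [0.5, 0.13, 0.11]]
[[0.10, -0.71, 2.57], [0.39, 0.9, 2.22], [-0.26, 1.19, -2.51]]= u @ [[-1.53,3.46,-5.25], [3.11,0.12,0.63], [0.92,-5.03,0.26]]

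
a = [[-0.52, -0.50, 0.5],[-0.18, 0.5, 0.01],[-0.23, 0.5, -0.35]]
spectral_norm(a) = 1.03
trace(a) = -0.37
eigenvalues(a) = [(0.54+0j), (-0.45+0.22j), (-0.45-0.22j)]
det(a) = 0.14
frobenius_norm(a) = 1.22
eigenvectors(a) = [[(-0.16+0j), -0.86+0.00j, (-0.86-0j)], [(0.84+0j), (-0.15-0.03j), -0.15+0.03j], [0.51+0.00j, (-0.26-0.42j), (-0.26+0.42j)]]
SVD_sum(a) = [[-0.16, -0.64, 0.44], [0.07, 0.29, -0.20], [0.11, 0.44, -0.3]] + [[-0.35, 0.15, 0.09], [-0.32, 0.14, 0.08], [-0.29, 0.12, 0.07]] + [[-0.01, -0.01, -0.02],[0.06, 0.07, 0.13],[-0.06, -0.07, -0.12]]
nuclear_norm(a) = 1.86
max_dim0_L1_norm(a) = 1.5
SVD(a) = [[-0.77, -0.63, 0.13], [0.35, -0.58, -0.74], [0.54, -0.52, 0.67]] @ diag([1.0259003334393406, 0.6142921608842538, 0.2201673157514603]) @ [[0.21, 0.81, -0.55], [0.9, -0.38, -0.22], [-0.39, -0.45, -0.80]]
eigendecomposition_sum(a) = [[0.02+0.00j, (-0.1+0j), (0.01-0j)],[-0.08+0.00j, (0.55-0j), (-0.04+0j)],[-0.05+0.00j, (0.33-0j), -0.03+0.00j]] + [[-0.27+0.01j, -0.20-0.30j, 0.25+0.49j], [(-0.05-0.01j), -0.02-0.06j, 0.03+0.10j], [(-0.09-0.13j), 0.08-0.19j, (-0.16+0.27j)]] + [[-0.27-0.01j, -0.20+0.30j, 0.25-0.49j], [-0.05+0.01j, (-0.02+0.06j), 0.03-0.10j], [(-0.09+0.13j), (0.08+0.19j), -0.16-0.27j]]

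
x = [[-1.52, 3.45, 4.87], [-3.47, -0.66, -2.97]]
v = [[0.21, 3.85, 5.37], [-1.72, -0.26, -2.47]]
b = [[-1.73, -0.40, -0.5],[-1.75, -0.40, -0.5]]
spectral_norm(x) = 6.62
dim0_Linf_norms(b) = [1.75, 0.4, 0.5]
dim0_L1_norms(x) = [4.99, 4.11, 7.84]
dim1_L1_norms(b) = [2.63, 2.65]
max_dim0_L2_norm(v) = 5.91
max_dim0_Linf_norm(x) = 4.87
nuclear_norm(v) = 8.95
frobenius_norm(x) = 7.70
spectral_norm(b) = 2.62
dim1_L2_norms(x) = [6.16, 4.61]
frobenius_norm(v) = 7.27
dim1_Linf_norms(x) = [4.87, 3.47]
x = b + v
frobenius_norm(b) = 2.62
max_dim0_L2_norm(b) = 2.46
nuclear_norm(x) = 10.55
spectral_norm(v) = 7.00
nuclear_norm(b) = 2.63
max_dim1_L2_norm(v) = 6.61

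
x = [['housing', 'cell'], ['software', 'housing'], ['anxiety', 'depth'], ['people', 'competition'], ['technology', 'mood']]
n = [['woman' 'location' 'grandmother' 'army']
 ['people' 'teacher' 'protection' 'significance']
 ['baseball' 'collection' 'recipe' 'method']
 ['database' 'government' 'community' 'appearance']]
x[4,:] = ['technology', 'mood']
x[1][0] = 'software'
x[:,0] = ['housing', 'software', 'anxiety', 'people', 'technology']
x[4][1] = 'mood'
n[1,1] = 'teacher'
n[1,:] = ['people', 'teacher', 'protection', 'significance']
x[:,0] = ['housing', 'software', 'anxiety', 'people', 'technology']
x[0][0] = 'housing'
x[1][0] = 'software'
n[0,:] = ['woman', 'location', 'grandmother', 'army']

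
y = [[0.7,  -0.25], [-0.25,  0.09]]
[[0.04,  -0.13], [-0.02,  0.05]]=y @ [[0.04, -0.06], [-0.06, 0.34]]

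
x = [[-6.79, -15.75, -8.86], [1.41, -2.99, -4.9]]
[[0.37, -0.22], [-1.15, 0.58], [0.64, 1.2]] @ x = [[-2.82, -5.17, -2.2],[8.63, 16.38, 7.35],[-2.65, -13.67, -11.55]]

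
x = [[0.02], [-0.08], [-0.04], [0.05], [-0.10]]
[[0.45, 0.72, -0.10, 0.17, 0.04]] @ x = [[-0.04]]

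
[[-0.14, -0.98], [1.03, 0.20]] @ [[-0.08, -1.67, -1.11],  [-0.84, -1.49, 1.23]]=[[0.83, 1.69, -1.05], [-0.25, -2.02, -0.90]]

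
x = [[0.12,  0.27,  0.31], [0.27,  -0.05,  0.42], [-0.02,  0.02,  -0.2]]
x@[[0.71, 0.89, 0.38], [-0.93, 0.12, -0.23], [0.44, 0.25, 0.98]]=[[-0.03, 0.22, 0.29], [0.42, 0.34, 0.53], [-0.12, -0.07, -0.21]]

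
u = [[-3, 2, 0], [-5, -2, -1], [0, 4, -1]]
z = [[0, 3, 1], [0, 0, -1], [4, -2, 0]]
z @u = [[-15, -2, -4], [0, -4, 1], [-2, 12, 2]]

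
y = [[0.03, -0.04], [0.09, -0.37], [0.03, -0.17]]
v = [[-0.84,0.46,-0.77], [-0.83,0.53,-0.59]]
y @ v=[[0.01, -0.01, 0.00], [0.23, -0.15, 0.15], [0.12, -0.08, 0.08]]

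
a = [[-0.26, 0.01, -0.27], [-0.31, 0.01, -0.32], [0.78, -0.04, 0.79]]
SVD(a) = [[-0.3,-0.54,0.79], [-0.36,-0.70,-0.62], [0.89,-0.46,0.02]] @ diag([1.254284632929117, 0.008243482343123679, 0.0014507228298104486]) @ [[0.7, -0.03, 0.71], [-0.46, 0.74, 0.49], [0.55, 0.67, -0.51]]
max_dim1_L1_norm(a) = 1.61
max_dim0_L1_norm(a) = 1.38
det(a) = -0.00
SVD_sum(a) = [[-0.26, 0.01, -0.27], [-0.31, 0.01, -0.32], [0.78, -0.04, 0.79]] + [[0.00, -0.00, -0.00],[0.00, -0.0, -0.00],[0.0, -0.00, -0.00]] + [[0.00,  0.00,  -0.00], [-0.00,  -0.00,  0.0], [0.0,  0.00,  -0.0]]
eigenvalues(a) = [0.54, 0.01, -0.0]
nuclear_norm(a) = 1.26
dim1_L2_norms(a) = [0.37, 0.45, 1.11]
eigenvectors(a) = [[-0.3, -0.65, 0.34],[-0.36, -0.44, 0.90],[0.88, 0.62, -0.28]]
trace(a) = 0.54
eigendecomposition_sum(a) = [[-0.27, 0.02, -0.27], [-0.32, 0.02, -0.32], [0.79, -0.04, 0.79]] + [[0.01, -0.0, 0.0], [0.01, -0.00, 0.00], [-0.01, 0.00, -0.00]] + [[0.00,-0.0,-0.0], [0.0,-0.01,-0.0], [-0.00,0.0,0.0]]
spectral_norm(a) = 1.25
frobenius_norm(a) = 1.25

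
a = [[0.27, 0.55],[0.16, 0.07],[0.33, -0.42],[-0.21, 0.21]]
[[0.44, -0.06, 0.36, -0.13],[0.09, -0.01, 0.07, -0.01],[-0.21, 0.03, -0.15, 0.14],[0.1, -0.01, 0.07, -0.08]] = a @ [[0.23, -0.03, 0.23, 0.08], [0.69, -0.10, 0.54, -0.28]]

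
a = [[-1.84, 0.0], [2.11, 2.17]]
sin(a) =[[-0.96, 0.0], [0.94, 0.83]]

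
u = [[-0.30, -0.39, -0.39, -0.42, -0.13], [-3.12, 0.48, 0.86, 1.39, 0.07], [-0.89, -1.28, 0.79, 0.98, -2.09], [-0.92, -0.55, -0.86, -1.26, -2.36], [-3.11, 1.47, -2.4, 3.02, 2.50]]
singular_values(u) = [6.33, 3.96, 2.37, 1.43, 0.45]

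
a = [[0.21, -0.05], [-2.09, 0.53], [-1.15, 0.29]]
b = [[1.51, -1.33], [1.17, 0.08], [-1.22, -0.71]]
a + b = [[1.72, -1.38], [-0.92, 0.61], [-2.37, -0.42]]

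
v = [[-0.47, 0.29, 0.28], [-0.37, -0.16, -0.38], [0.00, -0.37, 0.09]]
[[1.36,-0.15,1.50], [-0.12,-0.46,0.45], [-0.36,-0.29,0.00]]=v @ [[-1.42,0.84,-2.41], [1.26,0.80,0.25], [1.16,0.06,1.05]]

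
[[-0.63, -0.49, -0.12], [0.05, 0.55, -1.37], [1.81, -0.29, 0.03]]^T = [[-0.63, 0.05, 1.81], [-0.49, 0.55, -0.29], [-0.12, -1.37, 0.03]]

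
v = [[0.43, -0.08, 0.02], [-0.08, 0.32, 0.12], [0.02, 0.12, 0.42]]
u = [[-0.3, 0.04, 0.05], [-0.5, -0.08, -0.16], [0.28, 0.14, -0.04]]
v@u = [[-0.08, 0.03, 0.03],[-0.1, -0.01, -0.06],[0.05, 0.05, -0.04]]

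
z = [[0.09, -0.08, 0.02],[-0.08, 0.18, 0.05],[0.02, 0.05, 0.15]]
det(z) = 0.001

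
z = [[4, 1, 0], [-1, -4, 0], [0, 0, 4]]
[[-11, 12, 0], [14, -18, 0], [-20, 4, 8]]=z@[[-2, 2, 0], [-3, 4, 0], [-5, 1, 2]]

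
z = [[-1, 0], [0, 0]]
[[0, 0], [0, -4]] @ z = [[0, 0], [0, 0]]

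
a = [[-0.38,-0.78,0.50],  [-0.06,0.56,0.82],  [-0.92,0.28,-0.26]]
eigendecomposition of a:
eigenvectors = [[0.67+0.00j, 0.67-0.00j, 0.32+0.00j], [0.20-0.32j, (0.2+0.32j), -0.84+0.00j], [(0.1+0.63j), (0.1-0.63j), (-0.43+0j)]]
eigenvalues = [(-0.54+0.84j), (-0.54-0.84j), (1+0j)]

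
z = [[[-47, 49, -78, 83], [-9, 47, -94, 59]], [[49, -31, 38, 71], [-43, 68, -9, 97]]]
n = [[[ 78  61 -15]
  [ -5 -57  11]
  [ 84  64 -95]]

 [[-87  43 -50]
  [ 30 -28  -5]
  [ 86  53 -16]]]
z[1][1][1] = 68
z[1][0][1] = -31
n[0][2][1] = 64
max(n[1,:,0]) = 86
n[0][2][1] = 64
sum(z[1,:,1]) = 37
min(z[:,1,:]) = -94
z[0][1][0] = -9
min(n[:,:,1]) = -57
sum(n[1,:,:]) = 26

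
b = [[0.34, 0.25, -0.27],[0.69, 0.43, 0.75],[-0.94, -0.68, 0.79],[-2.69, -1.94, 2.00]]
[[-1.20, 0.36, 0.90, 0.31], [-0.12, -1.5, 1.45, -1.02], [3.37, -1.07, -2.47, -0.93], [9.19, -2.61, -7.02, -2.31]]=b @[[-1.59, -0.05, 1.45, 0.72], [-0.75, -0.38, 1.4, -1.19], [1.73, -1.74, -0.2, -1.34]]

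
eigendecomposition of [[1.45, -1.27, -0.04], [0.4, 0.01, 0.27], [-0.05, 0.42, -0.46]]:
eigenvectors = [[-0.88+0.00j, (-0.88-0j), -0.17+0.00j], [(-0.45+0.13j), -0.45-0.13j, (-0.31+0j)], [(-0.11+0.06j), (-0.11-0.06j), 0.94+0.00j]]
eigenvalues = [(0.79+0.2j), (0.79-0.2j), (-0.59+0j)]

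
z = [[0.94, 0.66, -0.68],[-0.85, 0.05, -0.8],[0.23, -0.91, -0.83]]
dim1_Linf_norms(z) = [0.94, 0.85, 0.91]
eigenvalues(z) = [(0.77+0.86j), (0.77-0.86j), (-1.38+0j)]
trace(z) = 0.16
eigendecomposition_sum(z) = [[0.48+0.34j, (0.36-0.36j), -0.28+0.19j], [-0.39+0.31j, 0.21+0.38j, -0.09-0.27j], [(0.17-0.22j), (-0.16-0.18j), 0.08+0.14j]] + [[(0.48-0.34j), (0.36+0.36j), -0.28-0.19j],[-0.39-0.31j, (0.21-0.38j), -0.09+0.27j],[(0.17+0.22j), -0.16+0.18j, 0.08-0.14j]] + [[-0.01+0.00j,-0.07+0.00j,(-0.11+0j)], [(-0.07+0j),-0.37+0.00j,(-0.63+0j)], [(-0.11+0j),-0.58+0.00j,-1.00+0.00j]]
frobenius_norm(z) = 2.17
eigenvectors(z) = [[0.72+0.00j, 0.72-0.00j, 0.10+0.00j], [(-0.17+0.58j), (-0.17-0.58j), (0.53+0j)], [(0.02-0.34j), (0.02+0.34j), 0.84+0.00j]]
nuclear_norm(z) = 3.72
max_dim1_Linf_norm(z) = 0.94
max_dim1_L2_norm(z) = 1.33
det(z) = -1.83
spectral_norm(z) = 1.38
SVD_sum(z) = [[-0.02, -0.09, -0.18],[-0.09, -0.35, -0.7],[-0.13, -0.49, -0.99]] + [[1.11, 0.5, -0.39], [-0.41, -0.18, 0.15], [0.09, 0.04, -0.03]] + [[-0.15, 0.25, -0.1], [-0.35, 0.58, -0.24], [0.27, -0.46, 0.19]]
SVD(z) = [[0.15, 0.94, 0.32], [0.57, -0.35, 0.74], [0.81, 0.07, -0.59]] @ diag([1.3796057607810195, 1.370222953327273, 0.9673039868598233]) @ [[-0.12, -0.44, -0.89], [0.87, 0.39, -0.31], [-0.48, 0.81, -0.34]]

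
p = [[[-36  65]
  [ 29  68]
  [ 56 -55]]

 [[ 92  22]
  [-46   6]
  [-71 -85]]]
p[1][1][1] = 6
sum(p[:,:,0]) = 24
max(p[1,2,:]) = -71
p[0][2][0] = 56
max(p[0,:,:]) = 68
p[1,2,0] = -71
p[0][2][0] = 56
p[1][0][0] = 92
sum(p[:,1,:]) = 57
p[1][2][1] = -85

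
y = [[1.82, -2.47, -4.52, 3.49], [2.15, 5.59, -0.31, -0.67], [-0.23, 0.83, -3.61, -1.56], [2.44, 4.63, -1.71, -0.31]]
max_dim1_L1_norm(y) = 12.3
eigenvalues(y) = [5.61, 2.52, -0.54, -4.09]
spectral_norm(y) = 8.33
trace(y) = 3.49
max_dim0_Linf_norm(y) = 5.59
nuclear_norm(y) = 18.46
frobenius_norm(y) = 11.18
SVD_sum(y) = [[-0.63, -1.85, 0.19, 0.43], [1.87, 5.51, -0.58, -1.28], [0.43, 1.26, -0.13, -0.29], [1.64, 4.84, -0.51, -1.12]] + [[1.97, -0.69, -5.22, 2.29], [0.03, -0.01, -0.07, 0.03], [0.76, -0.27, -2.02, 0.88], [0.53, -0.18, -1.39, 0.61]] + [[0.49, 0.06, 0.51, 0.76], [0.34, 0.04, 0.35, 0.52], [-1.41, -0.18, -1.46, -2.16], [0.17, 0.02, 0.18, 0.27]] + [[-0.02, 0.01, -0.0, 0.01],[-0.09, 0.04, -0.01, 0.06],[-0.02, 0.01, -0.0, 0.01],[0.10, -0.05, 0.01, -0.07]]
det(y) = 31.38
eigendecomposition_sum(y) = [[0.84, 0.80, -0.54, 0.55], [2.98, 2.83, -1.92, 1.94], [-0.22, -0.21, 0.14, -0.14], [2.74, 2.61, -1.76, 1.79]] + [[1.15,-3.22,-1.53,3.02], [-0.91,2.56,1.21,-2.40], [-0.05,0.13,0.06,-0.12], [-0.48,1.33,0.63,-1.25]] + [[-0.22, -0.70, -0.07, 0.83], [0.09, 0.30, 0.03, -0.35], [-0.04, -0.13, -0.01, 0.15], [0.16, 0.52, 0.05, -0.61]] + [[0.05,0.65,-2.38,-0.91],[-0.01,-0.10,0.36,0.14],[0.07,1.04,-3.8,-1.45],[0.01,0.17,-0.63,-0.24]]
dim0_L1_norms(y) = [6.64, 13.52, 10.15, 6.03]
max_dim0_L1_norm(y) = 13.52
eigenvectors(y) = [[0.2, 0.74, 0.76, -0.52], [0.72, -0.59, -0.32, 0.08], [-0.05, -0.03, 0.14, -0.84], [0.66, -0.31, -0.56, -0.14]]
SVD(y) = [[0.24,0.91,0.32,-0.14], [-0.72,0.01,0.22,-0.66], [-0.16,0.35,-0.91,-0.12], [-0.63,0.24,0.11,0.73]] @ diag([8.33413842404594, 6.71100786341621, 3.245338912669465, 0.1728743124938871]) @ [[-0.31, -0.92, 0.1, 0.21], [0.33, -0.11, -0.86, 0.38], [0.47, 0.06, 0.49, 0.73], [0.76, -0.37, 0.10, -0.53]]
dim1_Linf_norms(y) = [4.52, 5.59, 3.61, 4.63]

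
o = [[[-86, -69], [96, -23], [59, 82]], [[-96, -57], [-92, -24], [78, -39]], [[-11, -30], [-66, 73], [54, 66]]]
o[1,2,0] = 78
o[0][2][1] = 82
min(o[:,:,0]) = -96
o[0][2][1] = 82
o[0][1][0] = 96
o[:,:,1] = [[-69, -23, 82], [-57, -24, -39], [-30, 73, 66]]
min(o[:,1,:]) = -92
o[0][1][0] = 96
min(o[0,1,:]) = -23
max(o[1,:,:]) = 78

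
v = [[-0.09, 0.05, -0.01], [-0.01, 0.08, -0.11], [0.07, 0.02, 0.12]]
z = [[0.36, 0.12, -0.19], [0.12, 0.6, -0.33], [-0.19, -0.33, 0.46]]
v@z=[[-0.02, 0.02, -0.00], [0.03, 0.08, -0.08], [0.0, -0.02, 0.04]]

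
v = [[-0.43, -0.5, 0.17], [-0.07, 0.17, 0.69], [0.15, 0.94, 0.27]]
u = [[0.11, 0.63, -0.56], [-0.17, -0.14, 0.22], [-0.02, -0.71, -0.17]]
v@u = [[0.03, -0.32, 0.10],  [-0.05, -0.56, -0.04],  [-0.15, -0.23, 0.08]]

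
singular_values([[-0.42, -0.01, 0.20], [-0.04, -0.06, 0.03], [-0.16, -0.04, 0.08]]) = [0.5, 0.07, 0.0]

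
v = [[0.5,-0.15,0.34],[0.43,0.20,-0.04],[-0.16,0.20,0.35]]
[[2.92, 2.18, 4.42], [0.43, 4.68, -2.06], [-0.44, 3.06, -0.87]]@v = [[1.69, 0.88, 2.45],[2.56, 0.46, -0.76],[1.24, 0.50, -0.58]]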